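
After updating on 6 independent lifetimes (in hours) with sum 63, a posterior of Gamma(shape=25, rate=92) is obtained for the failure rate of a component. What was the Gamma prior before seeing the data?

Gamma(shape=19, rate=29)

For an exponential likelihood with a Gamma(α, β) prior on the rate, n observations with total T give posterior Gamma(α+n, β+T).
So α = 25 − 6 = 19 and β = 92 − 63 = 29.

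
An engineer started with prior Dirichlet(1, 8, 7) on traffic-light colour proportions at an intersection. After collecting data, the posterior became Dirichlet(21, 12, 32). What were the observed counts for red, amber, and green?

counts (20, 4, 25)

For a Dirichlet(α) prior with multinomial counts c, the posterior is Dirichlet(α + c) componentwise.
Counts are posterior − prior componentwise: 21−1=20, 12−8=4, 32−7=25.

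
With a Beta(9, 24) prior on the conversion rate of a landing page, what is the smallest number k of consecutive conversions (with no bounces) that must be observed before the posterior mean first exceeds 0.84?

k = 118

After k conversions and 0 bounces the posterior is Beta(9+k, 24), with mean (9+k)/(9+24+k).
Set (9+k)/(33+k) > 0.84 and solve: k > (0.84·33 − 9)/(1 − 0.84) = 117.000.
The smallest integer exceeding 117.000 is 118.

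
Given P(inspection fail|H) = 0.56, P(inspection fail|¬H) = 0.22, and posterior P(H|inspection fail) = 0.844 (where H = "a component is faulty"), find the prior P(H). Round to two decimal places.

Bayes' rule in odds form gives O(H|E) = O(H)·[P(E|H)/P(E|¬H)], hence O(H) = O(H|E)/LR.
Posterior odds = 0.844/(1−0.844) = 5.4103. LR = 0.56/0.22 = 2.5455.
Prior odds = 5.4103/2.5455 = 2.1254, so P(H) = 2.1254/(1+2.1254) ≈ 0.68.

P(H) = 0.68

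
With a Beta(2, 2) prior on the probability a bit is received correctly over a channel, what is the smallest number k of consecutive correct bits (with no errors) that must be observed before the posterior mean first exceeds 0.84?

k = 9

After k correct bits and 0 errors the posterior is Beta(2+k, 2), with mean (2+k)/(2+2+k).
Set (2+k)/(4+k) > 0.84 and solve: k > (0.84·4 − 2)/(1 − 0.84) = 8.500.
The smallest integer exceeding 8.500 is 9.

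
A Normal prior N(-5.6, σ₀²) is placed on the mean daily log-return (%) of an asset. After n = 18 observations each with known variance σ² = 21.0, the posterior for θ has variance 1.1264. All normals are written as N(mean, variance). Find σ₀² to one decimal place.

Posterior precision equals prior precision plus data precision: 1/σ_n² = 1/σ₀² + n/σ².
So 1/σ₀² = 1/1.1264 − 18/21.0 = 0.887784 − 0.857143 = 0.030641.
Hence σ₀² = 1/0.030641 ≈ 32.6.

σ₀² = 32.6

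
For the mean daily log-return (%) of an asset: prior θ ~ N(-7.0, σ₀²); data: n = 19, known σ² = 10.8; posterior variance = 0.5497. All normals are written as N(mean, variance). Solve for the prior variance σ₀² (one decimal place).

σ₀² = 16.7

Posterior precision equals prior precision plus data precision: 1/σ_n² = 1/σ₀² + n/σ².
So 1/σ₀² = 1/0.5497 − 19/10.8 = 1.819174 − 1.759259 = 0.059915.
Hence σ₀² = 1/0.059915 ≈ 16.7.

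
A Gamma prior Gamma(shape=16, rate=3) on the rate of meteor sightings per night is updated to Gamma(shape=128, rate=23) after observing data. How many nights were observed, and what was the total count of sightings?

n = 20 nights with total 112 sightings

Gamma–Poisson conjugacy: posterior shape = α + Σxᵢ, posterior rate = β + n.
Matching: Σxᵢ = 128 − 16 = 112 and n = 23 − 3 = 20.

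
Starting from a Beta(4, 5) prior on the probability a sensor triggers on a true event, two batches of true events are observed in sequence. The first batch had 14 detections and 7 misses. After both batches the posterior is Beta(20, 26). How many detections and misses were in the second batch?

2 detections and 14 misses

Sequential conjugate updates are equivalent to a single update on the pooled data, so total successes = posterior α − prior α and total failures = posterior β − prior β.
Total across both batches: 20−4=16 detections, 26−5=21 misses.
Subtract the first batch: 16−14=2 detections and 21−7=14 misses.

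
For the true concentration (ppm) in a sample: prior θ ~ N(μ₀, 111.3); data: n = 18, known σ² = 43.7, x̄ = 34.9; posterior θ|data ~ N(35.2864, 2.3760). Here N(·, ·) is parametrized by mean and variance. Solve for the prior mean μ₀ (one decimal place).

μ₀ = 53.0

The posterior mean is a precision-weighted average: μ_n = (τ₀μ₀ + τ_data·x̄)/(τ₀+τ_data), with τ₀=1/σ₀² and τ_data=n/σ².
Here τ₀ = 1/111.3 = 0.008985 and τ_data = 18/43.7 = 0.411899, so τ_n = 0.420884.
Rearranging for μ₀: μ₀ = (μ_n·τ_n − τ_data·x̄)/τ₀ = (35.2864·0.420884 − 0.411899·34.9) / 0.008985 = 0.476206/0.008985 ≈ 53.0.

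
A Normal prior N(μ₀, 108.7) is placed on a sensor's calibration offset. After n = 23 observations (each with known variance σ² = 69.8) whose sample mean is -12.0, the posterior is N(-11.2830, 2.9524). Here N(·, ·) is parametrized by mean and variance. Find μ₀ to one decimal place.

μ₀ = 14.4

The posterior mean is a precision-weighted average: μ_n = (τ₀μ₀ + τ_data·x̄)/(τ₀+τ_data), with τ₀=1/σ₀² and τ_data=n/σ².
Here τ₀ = 1/108.7 = 0.009200 and τ_data = 23/69.8 = 0.329513, so τ_n = 0.338713.
Rearranging for μ₀: μ₀ = (μ_n·τ_n − τ_data·x̄)/τ₀ = (-11.2830·0.338713 − 0.329513·-12.0) / 0.009200 = 0.132457/0.009200 ≈ 14.4.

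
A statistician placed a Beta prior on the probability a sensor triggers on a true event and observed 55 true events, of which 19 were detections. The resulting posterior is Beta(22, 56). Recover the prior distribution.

Beta(3, 20)

A Beta(a, b) prior with s successes and f failures in binomial data gives a Beta(a+s, b+f) posterior.
Subtract the data counts: 22−19=3, 56−36=20.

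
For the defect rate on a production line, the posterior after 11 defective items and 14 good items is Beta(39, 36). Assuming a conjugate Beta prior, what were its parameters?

A Beta(a, b) prior with s successes and f failures in binomial data gives a Beta(a+s, b+f) posterior.
Subtract the data counts: 39−11=28, 36−14=22.

Beta(28, 22)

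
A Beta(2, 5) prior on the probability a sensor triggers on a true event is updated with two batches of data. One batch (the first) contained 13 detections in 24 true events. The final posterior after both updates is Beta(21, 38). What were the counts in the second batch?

6 detections and 22 misses

Sequential conjugate updates are equivalent to a single update on the pooled data, so total successes = posterior α − prior α and total failures = posterior β − prior β.
Total across both batches: 21−2=19 detections, 38−5=33 misses.
Subtract the first batch: 19−13=6 detections and 33−11=22 misses.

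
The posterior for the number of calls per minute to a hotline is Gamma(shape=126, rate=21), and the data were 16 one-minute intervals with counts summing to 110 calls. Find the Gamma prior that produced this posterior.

Gamma(shape=16, rate=5)

Gamma–Poisson conjugacy: posterior shape = α + Σxᵢ, posterior rate = β + n.
So α = 126 − 110 = 16 and β = 21 − 16 = 5.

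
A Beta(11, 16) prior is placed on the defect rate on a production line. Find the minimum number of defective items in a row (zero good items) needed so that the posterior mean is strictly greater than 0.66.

k = 21

After k defective items and 0 good items the posterior is Beta(11+k, 16), with mean (11+k)/(11+16+k).
Set (11+k)/(27+k) > 0.66 and solve: k > (0.66·27 − 11)/(1 − 0.66) = 20.059.
The smallest integer exceeding 20.059 is 21.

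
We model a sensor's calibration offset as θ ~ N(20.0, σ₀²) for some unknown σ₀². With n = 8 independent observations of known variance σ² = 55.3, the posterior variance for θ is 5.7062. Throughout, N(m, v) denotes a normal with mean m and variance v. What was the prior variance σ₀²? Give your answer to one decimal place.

Posterior precision equals prior precision plus data precision: 1/σ_n² = 1/σ₀² + n/σ².
So 1/σ₀² = 1/5.7062 − 8/55.3 = 0.175248 − 0.144665 = 0.030583.
Hence σ₀² = 1/0.030583 ≈ 32.7.

σ₀² = 32.7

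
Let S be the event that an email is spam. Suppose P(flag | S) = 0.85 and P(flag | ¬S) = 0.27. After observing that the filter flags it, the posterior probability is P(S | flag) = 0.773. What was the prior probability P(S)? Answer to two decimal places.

P(S) = 0.52

Bayes' rule in odds form gives O(S|E) = O(S)·[P(E|S)/P(E|¬S)], hence O(S) = O(S|E)/LR.
Posterior odds = 0.773/(1−0.773) = 3.4053. LR = 0.85/0.27 = 3.1481.
Prior odds = 3.4053/3.1481 = 1.0817, so P(S) = 1.0817/(1+1.0817) ≈ 0.52.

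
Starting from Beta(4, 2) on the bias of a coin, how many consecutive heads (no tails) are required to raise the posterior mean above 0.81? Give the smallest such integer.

k = 5

After k heads and 0 tails the posterior is Beta(4+k, 2), with mean (4+k)/(4+2+k).
Set (4+k)/(6+k) > 0.81 and solve: k > (0.81·6 − 4)/(1 − 0.81) = 4.526.
The smallest integer exceeding 4.526 is 5, and checking k=5: (9)/(11) = 0.8182 > 0.81.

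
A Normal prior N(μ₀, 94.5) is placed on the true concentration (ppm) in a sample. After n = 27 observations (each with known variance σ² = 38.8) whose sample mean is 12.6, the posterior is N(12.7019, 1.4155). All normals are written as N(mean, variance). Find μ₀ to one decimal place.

μ₀ = 19.4

With known observation variance, the Normal–Normal posterior has precision τ_n = τ₀ + n/σ² and mean μ_n = (τ₀μ₀ + (n/σ²)x̄)/τ_n.
Here τ₀ = 1/94.5 = 0.010582 and τ_data = 27/38.8 = 0.695876, so τ_n = 0.706458.
Rearranging for μ₀: μ₀ = (μ_n·τ_n − τ_data·x̄)/τ₀ = (12.7019·0.706458 − 0.695876·12.6) / 0.010582 = 0.205321/0.010582 ≈ 19.4.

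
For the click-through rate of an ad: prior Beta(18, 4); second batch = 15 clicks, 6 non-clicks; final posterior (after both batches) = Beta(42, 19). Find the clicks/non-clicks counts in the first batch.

9 clicks and 9 non-clicks

Sequential conjugate updates are equivalent to a single update on the pooled data, so total successes = posterior α − prior α and total failures = posterior β − prior β.
Total across both batches: 42−18=24 clicks, 19−4=15 non-clicks.
Subtract the second batch: 24−15=9 clicks and 15−6=9 non-clicks.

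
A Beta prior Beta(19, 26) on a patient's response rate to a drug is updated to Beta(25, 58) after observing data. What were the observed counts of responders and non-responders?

6 responders and 32 non-responders

A Beta(a, b) prior with s successes and f failures in binomial data gives a Beta(a+s, b+f) posterior.
Match parameters: s=25−19=6, f=58−26=32.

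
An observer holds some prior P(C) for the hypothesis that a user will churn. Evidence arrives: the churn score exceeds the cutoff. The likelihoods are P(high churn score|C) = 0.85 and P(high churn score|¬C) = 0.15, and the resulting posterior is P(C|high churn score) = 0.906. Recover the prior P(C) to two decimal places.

P(C) = 0.63

In odds form, posterior odds = prior odds × likelihood ratio, so prior odds = posterior odds ÷ LR.
Posterior odds = 0.906/(1−0.906) = 9.6383. LR = 0.85/0.15 = 5.6667.
Prior odds = 9.6383/5.6667 = 1.7009, so P(C) = 1.7009/(1+1.7009) ≈ 0.63.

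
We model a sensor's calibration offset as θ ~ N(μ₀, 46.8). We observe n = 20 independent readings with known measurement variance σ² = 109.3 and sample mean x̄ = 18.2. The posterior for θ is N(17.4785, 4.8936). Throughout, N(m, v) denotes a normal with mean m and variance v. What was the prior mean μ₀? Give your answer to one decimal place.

μ₀ = 11.3

With known observation variance, the Normal–Normal posterior has precision τ_n = τ₀ + n/σ² and mean μ_n = (τ₀μ₀ + (n/σ²)x̄)/τ_n.
Here τ₀ = 1/46.8 = 0.021368 and τ_data = 20/109.3 = 0.182983, so τ_n = 0.204351.
Rearranging for μ₀: μ₀ = (μ_n·τ_n − τ_data·x̄)/τ₀ = (17.4785·0.204351 − 0.182983·18.2) / 0.021368 = 0.241458/0.021368 ≈ 11.3.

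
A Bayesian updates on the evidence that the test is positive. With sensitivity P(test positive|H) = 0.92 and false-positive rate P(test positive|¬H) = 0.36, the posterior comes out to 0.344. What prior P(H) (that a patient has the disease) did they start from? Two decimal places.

P(H) = 0.17

In odds form, posterior odds = prior odds × likelihood ratio, so prior odds = posterior odds ÷ LR.
Posterior odds = 0.344/(1−0.344) = 0.5244. LR = 0.92/0.36 = 2.5556.
Prior odds = 0.5244/2.5556 = 0.2052, so P(H) = 0.2052/(1+0.2052) ≈ 0.17.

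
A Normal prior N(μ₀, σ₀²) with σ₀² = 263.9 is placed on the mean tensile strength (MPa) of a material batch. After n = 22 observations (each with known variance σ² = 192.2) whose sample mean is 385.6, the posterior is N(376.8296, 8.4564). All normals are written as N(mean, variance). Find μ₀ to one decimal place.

The posterior mean is a precision-weighted average: μ_n = (τ₀μ₀ + τ_data·x̄)/(τ₀+τ_data), with τ₀=1/σ₀² and τ_data=n/σ².
Here τ₀ = 1/263.9 = 0.003789 and τ_data = 22/192.2 = 0.114464, so τ_n = 0.118253.
Rearranging for μ₀: μ₀ = (μ_n·τ_n − τ_data·x̄)/τ₀ = (376.8296·0.118253 − 0.114464·385.6) / 0.003789 = 0.423912/0.003789 ≈ 111.9.

μ₀ = 111.9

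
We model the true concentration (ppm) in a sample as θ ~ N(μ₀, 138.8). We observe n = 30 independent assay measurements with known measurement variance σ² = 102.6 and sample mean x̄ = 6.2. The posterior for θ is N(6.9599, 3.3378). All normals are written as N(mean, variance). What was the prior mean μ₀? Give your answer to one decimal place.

μ₀ = 37.8

With known observation variance, the Normal–Normal posterior has precision τ_n = τ₀ + n/σ² and mean μ_n = (τ₀μ₀ + (n/σ²)x̄)/τ_n.
Here τ₀ = 1/138.8 = 0.007205 and τ_data = 30/102.6 = 0.292398, so τ_n = 0.299603.
Rearranging for μ₀: μ₀ = (μ_n·τ_n − τ_data·x̄)/τ₀ = (6.9599·0.299603 − 0.292398·6.2) / 0.007205 = 0.272339/0.007205 ≈ 37.8.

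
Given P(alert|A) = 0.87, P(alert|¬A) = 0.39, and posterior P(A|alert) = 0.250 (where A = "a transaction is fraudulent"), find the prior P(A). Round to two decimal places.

P(A) = 0.13

Bayes' rule in odds form gives O(A|E) = O(A)·[P(E|A)/P(E|¬A)], hence O(A) = O(A|E)/LR.
Posterior odds = 0.250/(1−0.250) = 0.3333. LR = 0.87/0.39 = 2.2308.
Prior odds = 0.3333/2.2308 = 0.1494, so P(A) = 0.1494/(1+0.1494) ≈ 0.13.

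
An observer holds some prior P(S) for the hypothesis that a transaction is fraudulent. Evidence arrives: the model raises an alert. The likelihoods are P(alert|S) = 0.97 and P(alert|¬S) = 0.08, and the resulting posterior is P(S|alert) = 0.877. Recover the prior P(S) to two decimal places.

In odds form, posterior odds = prior odds × likelihood ratio, so prior odds = posterior odds ÷ LR.
Posterior odds = 0.877/(1−0.877) = 7.1301. LR = 0.97/0.08 = 12.1250.
Prior odds = 7.1301/12.1250 = 0.5880, so P(S) = 0.5880/(1+0.5880) ≈ 0.37.

P(S) = 0.37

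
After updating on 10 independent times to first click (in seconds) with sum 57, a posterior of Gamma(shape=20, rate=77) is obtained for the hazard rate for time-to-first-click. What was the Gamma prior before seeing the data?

Gamma–exponential conjugacy: posterior shape = α + n, posterior rate = β + Σtᵢ.
So α = 20 − 10 = 10 and β = 77 − 57 = 20.

Gamma(shape=10, rate=20)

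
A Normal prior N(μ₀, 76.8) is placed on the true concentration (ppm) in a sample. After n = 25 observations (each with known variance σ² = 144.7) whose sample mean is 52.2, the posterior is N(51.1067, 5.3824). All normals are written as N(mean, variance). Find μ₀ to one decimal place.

μ₀ = 36.6

The posterior mean is a precision-weighted average: μ_n = (τ₀μ₀ + τ_data·x̄)/(τ₀+τ_data), with τ₀=1/σ₀² and τ_data=n/σ².
Here τ₀ = 1/76.8 = 0.013021 and τ_data = 25/144.7 = 0.172771, so τ_n = 0.185792.
Rearranging for μ₀: μ₀ = (μ_n·τ_n − τ_data·x̄)/τ₀ = (51.1067·0.185792 − 0.172771·52.2) / 0.013021 = 0.476570/0.013021 ≈ 36.6.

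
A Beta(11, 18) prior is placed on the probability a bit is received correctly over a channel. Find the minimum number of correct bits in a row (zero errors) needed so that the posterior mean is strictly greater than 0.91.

k = 172

After k correct bits and 0 errors the posterior is Beta(11+k, 18), with mean (11+k)/(11+18+k).
Set (11+k)/(29+k) > 0.91 and solve: k > (0.91·29 − 11)/(1 − 0.91) = 171.000.
The smallest integer exceeding 171.000 is 172.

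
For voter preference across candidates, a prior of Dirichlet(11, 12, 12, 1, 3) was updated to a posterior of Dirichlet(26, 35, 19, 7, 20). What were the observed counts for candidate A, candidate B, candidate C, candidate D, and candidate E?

counts (15, 23, 7, 6, 17)

For a Dirichlet(α) prior with multinomial counts c, the posterior is Dirichlet(α + c) componentwise.
Counts are posterior − prior componentwise: 26−11=15, 35−12=23, 19−12=7, 7−1=6, 20−3=17.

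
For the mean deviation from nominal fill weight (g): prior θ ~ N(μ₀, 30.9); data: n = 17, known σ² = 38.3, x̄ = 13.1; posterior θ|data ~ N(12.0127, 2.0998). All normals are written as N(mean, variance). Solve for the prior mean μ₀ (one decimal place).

μ₀ = -2.9

With known observation variance, the Normal–Normal posterior has precision τ_n = τ₀ + n/σ² and mean μ_n = (τ₀μ₀ + (n/σ²)x̄)/τ_n.
Here τ₀ = 1/30.9 = 0.032362 and τ_data = 17/38.3 = 0.443864, so τ_n = 0.476226.
Rearranging for μ₀: μ₀ = (μ_n·τ_n − τ_data·x̄)/τ₀ = (12.0127·0.476226 − 0.443864·13.1) / 0.032362 = -0.093858/0.032362 ≈ -2.9.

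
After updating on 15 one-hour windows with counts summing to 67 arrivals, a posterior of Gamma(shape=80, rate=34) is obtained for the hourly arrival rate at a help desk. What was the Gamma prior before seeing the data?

Gamma(shape=13, rate=19)

Gamma–Poisson conjugacy: posterior shape = α + Σxᵢ, posterior rate = β + n.
So α = 80 − 67 = 13 and β = 34 − 15 = 19.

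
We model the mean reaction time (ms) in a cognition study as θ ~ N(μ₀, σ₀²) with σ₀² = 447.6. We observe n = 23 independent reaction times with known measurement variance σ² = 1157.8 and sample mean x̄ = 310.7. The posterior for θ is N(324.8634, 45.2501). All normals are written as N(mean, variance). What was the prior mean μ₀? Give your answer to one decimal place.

μ₀ = 450.8

The posterior mean is a precision-weighted average: μ_n = (τ₀μ₀ + τ_data·x̄)/(τ₀+τ_data), with τ₀=1/σ₀² and τ_data=n/σ².
Here τ₀ = 1/447.6 = 0.002234 and τ_data = 23/1157.8 = 0.019865, so τ_n = 0.022099.
Rearranging for μ₀: μ₀ = (μ_n·τ_n − τ_data·x̄)/τ₀ = (324.8634·0.022099 − 0.019865·310.7) / 0.002234 = 1.007101/0.002234 ≈ 450.8.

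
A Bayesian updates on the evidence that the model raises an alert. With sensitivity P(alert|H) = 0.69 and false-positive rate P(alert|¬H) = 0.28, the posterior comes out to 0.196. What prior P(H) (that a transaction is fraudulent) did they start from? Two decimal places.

P(H) = 0.09

In odds form, posterior odds = prior odds × likelihood ratio, so prior odds = posterior odds ÷ LR.
Posterior odds = 0.196/(1−0.196) = 0.2438. LR = 0.69/0.28 = 2.4643.
Prior odds = 0.2438/2.4643 = 0.0989, so P(H) = 0.0989/(1+0.0989) ≈ 0.09.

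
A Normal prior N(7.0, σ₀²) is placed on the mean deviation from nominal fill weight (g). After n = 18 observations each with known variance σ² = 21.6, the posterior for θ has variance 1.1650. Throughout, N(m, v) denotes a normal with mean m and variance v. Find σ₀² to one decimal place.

σ₀² = 39.9

For the Normal–Normal model with known σ², precisions add: τ_n = τ₀ + n/σ².
So 1/σ₀² = 1/1.1650 − 18/21.6 = 0.858369 − 0.833333 = 0.025036.
Hence σ₀² = 1/0.025036 ≈ 39.9.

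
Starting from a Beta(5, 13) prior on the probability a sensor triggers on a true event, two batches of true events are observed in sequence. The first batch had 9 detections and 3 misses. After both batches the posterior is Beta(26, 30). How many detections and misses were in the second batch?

12 detections and 14 misses

Sequential conjugate updates are equivalent to a single update on the pooled data, so total successes = posterior α − prior α and total failures = posterior β − prior β.
Total across both batches: 26−5=21 detections, 30−13=17 misses.
Subtract the first batch: 21−9=12 detections and 17−3=14 misses.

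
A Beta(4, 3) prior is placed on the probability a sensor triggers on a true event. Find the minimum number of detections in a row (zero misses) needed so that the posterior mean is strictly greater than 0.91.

k = 27

After k detections and 0 misses the posterior is Beta(4+k, 3), with mean (4+k)/(4+3+k).
Set (4+k)/(7+k) > 0.91 and solve: k > (0.91·7 − 4)/(1 − 0.91) = 26.333.
The smallest integer exceeding 26.333 is 27, and checking k=27: (31)/(34) = 0.9118 > 0.91.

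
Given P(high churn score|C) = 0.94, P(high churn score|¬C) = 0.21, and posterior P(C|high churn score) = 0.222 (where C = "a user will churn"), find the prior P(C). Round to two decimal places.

In odds form, posterior odds = prior odds × likelihood ratio, so prior odds = posterior odds ÷ LR.
Posterior odds = 0.222/(1−0.222) = 0.2853. LR = 0.94/0.21 = 4.4762.
Prior odds = 0.2853/4.4762 = 0.0637, so P(C) = 0.0637/(1+0.0637) ≈ 0.06.

P(C) = 0.06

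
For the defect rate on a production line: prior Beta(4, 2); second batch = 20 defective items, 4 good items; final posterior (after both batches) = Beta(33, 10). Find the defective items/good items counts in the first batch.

9 defective items and 4 good items

Sequential conjugate updates are equivalent to a single update on the pooled data, so total successes = posterior α − prior α and total failures = posterior β − prior β.
Total across both batches: 33−4=29 defective items, 10−2=8 good items.
Subtract the second batch: 29−20=9 defective items and 8−4=4 good items.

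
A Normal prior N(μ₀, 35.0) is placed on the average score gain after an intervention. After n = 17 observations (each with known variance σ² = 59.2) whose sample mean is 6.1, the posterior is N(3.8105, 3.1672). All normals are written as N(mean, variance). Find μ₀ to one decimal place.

The posterior mean is a precision-weighted average: μ_n = (τ₀μ₀ + τ_data·x̄)/(τ₀+τ_data), with τ₀=1/σ₀² and τ_data=n/σ².
Here τ₀ = 1/35.0 = 0.028571 and τ_data = 17/59.2 = 0.287162, so τ_n = 0.315733.
Rearranging for μ₀: μ₀ = (μ_n·τ_n − τ_data·x̄)/τ₀ = (3.8105·0.315733 − 0.287162·6.1) / 0.028571 = -0.548588/0.028571 ≈ -19.2.

μ₀ = -19.2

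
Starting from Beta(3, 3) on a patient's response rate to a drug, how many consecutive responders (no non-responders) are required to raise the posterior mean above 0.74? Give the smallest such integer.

k = 6

After k responders and 0 non-responders the posterior is Beta(3+k, 3), with mean (3+k)/(3+3+k).
Set (3+k)/(6+k) > 0.74 and solve: k > (0.74·6 − 3)/(1 − 0.74) = 5.538.
The smallest integer exceeding 5.538 is 6, and checking k=6: (9)/(12) = 0.7500 > 0.74.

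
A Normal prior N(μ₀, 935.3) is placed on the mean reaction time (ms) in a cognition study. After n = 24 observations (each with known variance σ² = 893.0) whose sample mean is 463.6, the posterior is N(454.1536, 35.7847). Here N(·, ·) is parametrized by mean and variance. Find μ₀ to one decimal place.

μ₀ = 216.7

With known observation variance, the Normal–Normal posterior has precision τ_n = τ₀ + n/σ² and mean μ_n = (τ₀μ₀ + (n/σ²)x̄)/τ_n.
Here τ₀ = 1/935.3 = 0.001069 and τ_data = 24/893.0 = 0.026876, so τ_n = 0.027945.
Rearranging for μ₀: μ₀ = (μ_n·τ_n − τ_data·x̄)/τ₀ = (454.1536·0.027945 − 0.026876·463.6) / 0.001069 = 0.231609/0.001069 ≈ 216.7.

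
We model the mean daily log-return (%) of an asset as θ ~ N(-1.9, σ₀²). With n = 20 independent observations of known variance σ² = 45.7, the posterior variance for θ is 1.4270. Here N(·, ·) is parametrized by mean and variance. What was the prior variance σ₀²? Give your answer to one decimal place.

σ₀² = 3.8

For the Normal–Normal model with known σ², precisions add: τ_n = τ₀ + n/σ².
So 1/σ₀² = 1/1.4270 − 20/45.7 = 0.700771 − 0.437637 = 0.263134.
Hence σ₀² = 1/0.263134 ≈ 3.8.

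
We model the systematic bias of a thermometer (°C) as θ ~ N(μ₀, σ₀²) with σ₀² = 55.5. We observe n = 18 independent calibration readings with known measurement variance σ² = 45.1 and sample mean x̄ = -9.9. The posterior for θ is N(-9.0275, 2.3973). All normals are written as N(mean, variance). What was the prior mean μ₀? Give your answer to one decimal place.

The posterior mean is a precision-weighted average: μ_n = (τ₀μ₀ + τ_data·x̄)/(τ₀+τ_data), with τ₀=1/σ₀² and τ_data=n/σ².
Here τ₀ = 1/55.5 = 0.018018 and τ_data = 18/45.1 = 0.399113, so τ_n = 0.417131.
Rearranging for μ₀: μ₀ = (μ_n·τ_n − τ_data·x̄)/τ₀ = (-9.0275·0.417131 − 0.399113·-9.9) / 0.018018 = 0.185569/0.018018 ≈ 10.3.

μ₀ = 10.3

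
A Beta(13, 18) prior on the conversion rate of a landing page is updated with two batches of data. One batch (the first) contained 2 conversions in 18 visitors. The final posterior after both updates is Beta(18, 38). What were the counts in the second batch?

Sequential conjugate updates are equivalent to a single update on the pooled data, so total successes = posterior α − prior α and total failures = posterior β − prior β.
Total across both batches: 18−13=5 conversions, 38−18=20 bounces.
Subtract the first batch: 5−2=3 conversions and 20−16=4 bounces.

3 conversions and 4 bounces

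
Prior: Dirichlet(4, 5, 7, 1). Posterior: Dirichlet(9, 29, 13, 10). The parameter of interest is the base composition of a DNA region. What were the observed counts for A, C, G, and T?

For a Dirichlet(α) prior with multinomial counts c, the posterior is Dirichlet(α + c) componentwise.
Counts are posterior − prior componentwise: 9−4=5, 29−5=24, 13−7=6, 10−1=9.

counts (5, 24, 6, 9)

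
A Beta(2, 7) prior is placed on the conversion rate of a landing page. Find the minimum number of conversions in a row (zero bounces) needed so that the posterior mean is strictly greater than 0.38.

k = 3

After k conversions and 0 bounces the posterior is Beta(2+k, 7), with mean (2+k)/(2+7+k).
Set (2+k)/(9+k) > 0.38 and solve: k > (0.38·9 − 2)/(1 − 0.38) = 2.290.
The smallest integer exceeding 2.290 is 3.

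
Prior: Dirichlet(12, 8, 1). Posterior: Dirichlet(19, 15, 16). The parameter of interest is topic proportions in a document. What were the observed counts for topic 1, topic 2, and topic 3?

counts (7, 7, 15)

For a Dirichlet(α) prior with multinomial counts c, the posterior is Dirichlet(α + c) componentwise.
Counts are posterior − prior componentwise: 19−12=7, 15−8=7, 16−1=15.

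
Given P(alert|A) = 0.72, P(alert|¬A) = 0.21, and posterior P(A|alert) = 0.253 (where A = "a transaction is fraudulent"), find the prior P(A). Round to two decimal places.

Bayes' rule in odds form gives O(A|E) = O(A)·[P(E|A)/P(E|¬A)], hence O(A) = O(A|E)/LR.
Posterior odds = 0.253/(1−0.253) = 0.3387. LR = 0.72/0.21 = 3.4286.
Prior odds = 0.3387/3.4286 = 0.0988, so P(A) = 0.0988/(1+0.0988) ≈ 0.09.

P(A) = 0.09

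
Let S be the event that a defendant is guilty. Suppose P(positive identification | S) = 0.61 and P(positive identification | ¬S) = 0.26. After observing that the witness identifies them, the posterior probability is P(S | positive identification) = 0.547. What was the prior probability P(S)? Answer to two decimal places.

Bayes' rule in odds form gives O(S|E) = O(S)·[P(E|S)/P(E|¬S)], hence O(S) = O(S|E)/LR.
Posterior odds = 0.547/(1−0.547) = 1.2075. LR = 0.61/0.26 = 2.3462.
Prior odds = 1.2075/2.3462 = 0.5147, so P(S) = 0.5147/(1+0.5147) ≈ 0.34.

P(S) = 0.34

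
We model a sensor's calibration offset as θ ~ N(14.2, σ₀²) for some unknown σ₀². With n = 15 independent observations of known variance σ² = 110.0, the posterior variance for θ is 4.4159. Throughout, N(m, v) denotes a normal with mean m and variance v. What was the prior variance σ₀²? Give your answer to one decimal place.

σ₀² = 11.1

Posterior precision equals prior precision plus data precision: 1/σ_n² = 1/σ₀² + n/σ².
So 1/σ₀² = 1/4.4159 − 15/110.0 = 0.226454 − 0.136364 = 0.090090.
Hence σ₀² = 1/0.090090 ≈ 11.1.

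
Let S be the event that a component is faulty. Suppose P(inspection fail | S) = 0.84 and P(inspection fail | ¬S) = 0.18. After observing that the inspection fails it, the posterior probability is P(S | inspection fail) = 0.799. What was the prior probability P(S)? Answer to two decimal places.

P(S) = 0.46

In odds form, posterior odds = prior odds × likelihood ratio, so prior odds = posterior odds ÷ LR.
Posterior odds = 0.799/(1−0.799) = 3.9751. LR = 0.84/0.18 = 4.6667.
Prior odds = 3.9751/4.6667 = 0.8518, so P(S) = 0.8518/(1+0.8518) ≈ 0.46.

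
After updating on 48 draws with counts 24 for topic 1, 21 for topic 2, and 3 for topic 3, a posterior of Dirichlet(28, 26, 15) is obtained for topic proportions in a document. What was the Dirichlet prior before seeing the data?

For a Dirichlet(α) prior with multinomial counts c, the posterior is Dirichlet(α + c) componentwise.
Subtract each count from the matching posterior parameter: 28−24=4, 26−21=5, 15−3=12.

Dirichlet(4, 5, 12)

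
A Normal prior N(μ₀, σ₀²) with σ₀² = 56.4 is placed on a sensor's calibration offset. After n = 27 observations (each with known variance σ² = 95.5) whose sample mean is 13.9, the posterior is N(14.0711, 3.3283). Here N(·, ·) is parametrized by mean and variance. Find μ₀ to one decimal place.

μ₀ = 16.8

The posterior mean is a precision-weighted average: μ_n = (τ₀μ₀ + τ_data·x̄)/(τ₀+τ_data), with τ₀=1/σ₀² and τ_data=n/σ².
Here τ₀ = 1/56.4 = 0.017730 and τ_data = 27/95.5 = 0.282723, so τ_n = 0.300453.
Rearranging for μ₀: μ₀ = (μ_n·τ_n − τ_data·x̄)/τ₀ = (14.0711·0.300453 − 0.282723·13.9) / 0.017730 = 0.297855/0.017730 ≈ 16.8.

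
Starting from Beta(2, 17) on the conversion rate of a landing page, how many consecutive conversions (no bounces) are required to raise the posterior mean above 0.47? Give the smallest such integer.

After k conversions and 0 bounces the posterior is Beta(2+k, 17), with mean (2+k)/(2+17+k).
Set (2+k)/(19+k) > 0.47 and solve: k > (0.47·19 − 2)/(1 − 0.47) = 13.075.
The smallest integer exceeding 13.075 is 14, and checking k=14: (16)/(33) = 0.4848 > 0.47.

k = 14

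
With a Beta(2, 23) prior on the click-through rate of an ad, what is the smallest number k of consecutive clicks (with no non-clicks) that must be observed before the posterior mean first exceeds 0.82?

After k clicks and 0 non-clicks the posterior is Beta(2+k, 23), with mean (2+k)/(2+23+k).
Set (2+k)/(25+k) > 0.82 and solve: k > (0.82·25 − 2)/(1 − 0.82) = 102.778.
The smallest integer exceeding 102.778 is 103.

k = 103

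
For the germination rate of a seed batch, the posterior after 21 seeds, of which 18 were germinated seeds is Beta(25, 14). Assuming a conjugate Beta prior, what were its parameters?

Beta(7, 11)

Beta is conjugate to the binomial likelihood: posterior = Beta(a+s, b+f).
So a = 25 − 18 = 7 and b = 14 − 3 = 11.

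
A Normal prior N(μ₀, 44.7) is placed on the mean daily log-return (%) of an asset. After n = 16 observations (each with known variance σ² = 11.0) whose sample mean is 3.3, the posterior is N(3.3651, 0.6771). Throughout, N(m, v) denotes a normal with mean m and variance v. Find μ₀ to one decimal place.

μ₀ = 7.6

With known observation variance, the Normal–Normal posterior has precision τ_n = τ₀ + n/σ² and mean μ_n = (τ₀μ₀ + (n/σ²)x̄)/τ_n.
Here τ₀ = 1/44.7 = 0.022371 and τ_data = 16/11.0 = 1.454545, so τ_n = 1.476916.
Rearranging for μ₀: μ₀ = (μ_n·τ_n − τ_data·x̄)/τ₀ = (3.3651·1.476916 − 1.454545·3.3) / 0.022371 = 0.169972/0.022371 ≈ 7.6.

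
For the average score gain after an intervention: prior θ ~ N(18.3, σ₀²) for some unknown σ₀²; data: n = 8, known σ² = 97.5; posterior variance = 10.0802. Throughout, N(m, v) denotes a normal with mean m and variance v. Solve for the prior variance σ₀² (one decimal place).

For the Normal–Normal model with known σ², precisions add: τ_n = τ₀ + n/σ².
So 1/σ₀² = 1/10.0802 − 8/97.5 = 0.099204 − 0.082051 = 0.017153.
Hence σ₀² = 1/0.017153 ≈ 58.3.

σ₀² = 58.3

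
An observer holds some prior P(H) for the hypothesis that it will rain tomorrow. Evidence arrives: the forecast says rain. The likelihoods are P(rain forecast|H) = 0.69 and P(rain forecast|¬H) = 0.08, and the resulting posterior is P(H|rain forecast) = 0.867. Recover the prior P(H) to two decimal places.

P(H) = 0.43

Bayes' rule in odds form gives O(H|E) = O(H)·[P(E|H)/P(E|¬H)], hence O(H) = O(H|E)/LR.
Posterior odds = 0.867/(1−0.867) = 6.5188. LR = 0.69/0.08 = 8.6250.
Prior odds = 6.5188/8.6250 = 0.7558, so P(H) = 0.7558/(1+0.7558) ≈ 0.43.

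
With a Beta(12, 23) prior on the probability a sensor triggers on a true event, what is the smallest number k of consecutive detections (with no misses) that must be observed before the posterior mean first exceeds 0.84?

After k detections and 0 misses the posterior is Beta(12+k, 23), with mean (12+k)/(12+23+k).
Set (12+k)/(35+k) > 0.84 and solve: k > (0.84·35 − 12)/(1 − 0.84) = 108.750.
The smallest integer exceeding 108.750 is 109, and checking k=109: (121)/(144) = 0.8403 > 0.84.

k = 109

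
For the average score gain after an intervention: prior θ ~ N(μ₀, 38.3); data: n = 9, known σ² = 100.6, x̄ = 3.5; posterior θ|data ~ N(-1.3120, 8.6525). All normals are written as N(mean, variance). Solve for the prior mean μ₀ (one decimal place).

The posterior mean is a precision-weighted average: μ_n = (τ₀μ₀ + τ_data·x̄)/(τ₀+τ_data), with τ₀=1/σ₀² and τ_data=n/σ².
Here τ₀ = 1/38.3 = 0.026110 and τ_data = 9/100.6 = 0.089463, so τ_n = 0.115573.
Rearranging for μ₀: μ₀ = (μ_n·τ_n − τ_data·x̄)/τ₀ = (-1.3120·0.115573 − 0.089463·3.5) / 0.026110 = -0.464752/0.026110 ≈ -17.8.

μ₀ = -17.8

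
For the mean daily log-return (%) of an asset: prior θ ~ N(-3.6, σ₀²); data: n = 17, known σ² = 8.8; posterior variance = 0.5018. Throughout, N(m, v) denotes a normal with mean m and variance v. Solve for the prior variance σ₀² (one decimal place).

σ₀² = 16.4

For the Normal–Normal model with known σ², precisions add: τ_n = τ₀ + n/σ².
So 1/σ₀² = 1/0.5018 − 17/8.8 = 1.992826 − 1.931818 = 0.061008.
Hence σ₀² = 1/0.061008 ≈ 16.4.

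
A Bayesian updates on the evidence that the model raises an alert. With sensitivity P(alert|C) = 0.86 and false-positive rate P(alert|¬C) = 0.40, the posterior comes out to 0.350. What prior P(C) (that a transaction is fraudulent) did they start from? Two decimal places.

Bayes' rule in odds form gives O(C|E) = O(C)·[P(E|C)/P(E|¬C)], hence O(C) = O(C|E)/LR.
Posterior odds = 0.350/(1−0.350) = 0.5385. LR = 0.86/0.40 = 2.1500.
Prior odds = 0.5385/2.1500 = 0.2505, so P(C) = 0.2505/(1+0.2505) ≈ 0.20.

P(C) = 0.20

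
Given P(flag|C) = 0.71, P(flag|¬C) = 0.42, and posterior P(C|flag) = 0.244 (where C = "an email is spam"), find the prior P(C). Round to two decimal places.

P(C) = 0.16

In odds form, posterior odds = prior odds × likelihood ratio, so prior odds = posterior odds ÷ LR.
Posterior odds = 0.244/(1−0.244) = 0.3228. LR = 0.71/0.42 = 1.6905.
Prior odds = 0.3228/1.6905 = 0.1909, so P(C) = 0.1909/(1+0.1909) ≈ 0.16.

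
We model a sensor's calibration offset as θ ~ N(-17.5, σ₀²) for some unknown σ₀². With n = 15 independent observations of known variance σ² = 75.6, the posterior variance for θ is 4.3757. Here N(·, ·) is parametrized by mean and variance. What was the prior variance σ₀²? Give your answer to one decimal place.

For the Normal–Normal model with known σ², precisions add: τ_n = τ₀ + n/σ².
So 1/σ₀² = 1/4.3757 − 15/75.6 = 0.228535 − 0.198413 = 0.030122.
Hence σ₀² = 1/0.030122 ≈ 33.2.

σ₀² = 33.2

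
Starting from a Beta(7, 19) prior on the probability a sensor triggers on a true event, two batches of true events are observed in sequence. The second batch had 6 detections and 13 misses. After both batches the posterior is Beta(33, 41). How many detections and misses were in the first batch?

Because Beta–binomial updating is additive in the counts, the combined data contributed (α_post−α_prior, β_post−β_prior) successes and failures.
Total across both batches: 33−7=26 detections, 41−19=22 misses.
Subtract the second batch: 26−6=20 detections and 22−13=9 misses.

20 detections and 9 misses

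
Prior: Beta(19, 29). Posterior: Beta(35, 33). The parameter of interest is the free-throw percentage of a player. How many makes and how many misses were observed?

Beta is conjugate to the binomial likelihood: posterior = Beta(α+s, β+f).
Match parameters: s=35−19=16, f=33−29=4.

16 makes and 4 misses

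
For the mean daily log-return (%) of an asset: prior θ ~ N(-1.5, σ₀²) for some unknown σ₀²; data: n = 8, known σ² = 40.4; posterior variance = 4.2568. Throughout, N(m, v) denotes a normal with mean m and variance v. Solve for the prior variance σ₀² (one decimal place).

Posterior precision equals prior precision plus data precision: 1/σ_n² = 1/σ₀² + n/σ².
So 1/σ₀² = 1/4.2568 − 8/40.4 = 0.234918 − 0.198020 = 0.036898.
Hence σ₀² = 1/0.036898 ≈ 27.1.

σ₀² = 27.1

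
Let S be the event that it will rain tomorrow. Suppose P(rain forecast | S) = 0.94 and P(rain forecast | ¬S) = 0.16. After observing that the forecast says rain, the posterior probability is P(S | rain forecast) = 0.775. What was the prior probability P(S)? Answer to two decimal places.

P(S) = 0.37

In odds form, posterior odds = prior odds × likelihood ratio, so prior odds = posterior odds ÷ LR.
Posterior odds = 0.775/(1−0.775) = 3.4444. LR = 0.94/0.16 = 5.8750.
Prior odds = 3.4444/5.8750 = 0.5863, so P(S) = 0.5863/(1+0.5863) ≈ 0.37.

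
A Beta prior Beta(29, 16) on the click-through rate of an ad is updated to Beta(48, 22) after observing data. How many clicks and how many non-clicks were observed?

19 clicks and 6 non-clicks

Under Beta–binomial conjugacy the posterior parameters are (α+s, β+f).
So s = 48 − 29 = 19 and f = 22 − 16 = 6.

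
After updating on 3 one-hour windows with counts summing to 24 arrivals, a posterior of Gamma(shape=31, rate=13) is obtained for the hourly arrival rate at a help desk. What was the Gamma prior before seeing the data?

Gamma(shape=7, rate=10)

Gamma–Poisson conjugacy: posterior shape = α + Σxᵢ, posterior rate = β + n.
So α = 31 − 24 = 7 and β = 13 − 3 = 10.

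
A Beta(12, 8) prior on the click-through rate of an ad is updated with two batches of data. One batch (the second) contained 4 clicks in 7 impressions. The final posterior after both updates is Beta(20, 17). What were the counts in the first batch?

Because Beta–binomial updating is additive in the counts, the combined data contributed (α_post−α_prior, β_post−β_prior) successes and failures.
Total across both batches: 20−12=8 clicks, 17−8=9 non-clicks.
Subtract the second batch: 8−4=4 clicks and 9−3=6 non-clicks.

4 clicks and 6 non-clicks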